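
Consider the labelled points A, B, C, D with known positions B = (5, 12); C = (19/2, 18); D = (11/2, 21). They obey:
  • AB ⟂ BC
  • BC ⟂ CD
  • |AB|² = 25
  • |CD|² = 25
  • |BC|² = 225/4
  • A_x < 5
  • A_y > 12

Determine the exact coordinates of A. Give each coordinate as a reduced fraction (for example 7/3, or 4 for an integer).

A = (1, 15)

1. A_x = 1  [[AB ⟂ BC ⇒ -9/2x-6y+189/2=0] ∩ [|A−(5, 12)|²=25]]
2. A_y = 15  [[AB ⟂ BC ⇒ -9/2x-6y+189/2=0] ∩ [|A−(5, 12)|²=25]]
   so A = (1, 15)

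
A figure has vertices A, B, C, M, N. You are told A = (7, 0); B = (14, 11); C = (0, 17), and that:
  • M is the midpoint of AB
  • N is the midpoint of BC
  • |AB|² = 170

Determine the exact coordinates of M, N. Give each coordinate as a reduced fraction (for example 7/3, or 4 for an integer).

1. M_x = 21/2  [2·M = A+B = (7, 0)+(14, 11)]
2. M_y = 11/2  [2·M = A+B = (7, 0)+(14, 11)]
   so M = (21/2, 11/2)
3. N_x = 7  [2·N = B+C = (14, 11)+(0, 17)]
4. N_y = 14  [2·N = B+C = (14, 11)+(0, 17)]
   so N = (7, 14)

M = (21/2, 11/2)
N = (7, 14)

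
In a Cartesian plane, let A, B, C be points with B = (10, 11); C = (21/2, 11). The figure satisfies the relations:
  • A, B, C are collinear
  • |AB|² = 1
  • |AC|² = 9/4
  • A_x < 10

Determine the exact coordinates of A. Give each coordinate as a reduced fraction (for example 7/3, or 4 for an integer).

1. A_x = 9  [[A, B, C are collinear ⇒ 1/2y-11/2=0] ∩ [|A−(10, 11)|²=1]]
2. A_y = 11  [[A, B, C are collinear ⇒ 1/2y-11/2=0] ∩ [|A−(10, 11)|²=1]]
   so A = (9, 11)

A = (9, 11)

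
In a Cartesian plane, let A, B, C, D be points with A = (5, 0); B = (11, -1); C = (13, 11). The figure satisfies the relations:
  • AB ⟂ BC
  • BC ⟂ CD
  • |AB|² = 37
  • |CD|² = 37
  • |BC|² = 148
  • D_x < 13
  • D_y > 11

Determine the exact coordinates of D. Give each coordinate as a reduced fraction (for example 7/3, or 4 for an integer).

1. D_x = 7  [[BC ⟂ CD ⇒ 2x+12y-158=0] ∩ [|D−(13, 11)|²=37]]
2. D_y = 12  [[BC ⟂ CD ⇒ 2x+12y-158=0] ∩ [|D−(13, 11)|²=37]]
   so D = (7, 12)

D = (7, 12)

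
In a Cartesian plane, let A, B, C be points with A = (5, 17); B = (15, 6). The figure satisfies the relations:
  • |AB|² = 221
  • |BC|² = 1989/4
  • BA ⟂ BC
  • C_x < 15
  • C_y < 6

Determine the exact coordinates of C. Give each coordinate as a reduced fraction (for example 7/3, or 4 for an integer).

1. C_x = -3/2  [[BA ⟂ BC ⇒ -10x+11y+84=0] ∩ [|C−(15, 6)|²=1989/4]]
2. C_y = -9  [[BA ⟂ BC ⇒ -10x+11y+84=0] ∩ [|C−(15, 6)|²=1989/4]]
   so C = (-3/2, -9)

C = (-3/2, -9)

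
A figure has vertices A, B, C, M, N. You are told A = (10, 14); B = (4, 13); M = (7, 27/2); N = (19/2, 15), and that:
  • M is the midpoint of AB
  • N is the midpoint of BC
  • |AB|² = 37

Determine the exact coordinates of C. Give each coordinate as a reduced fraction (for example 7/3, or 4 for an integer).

1. C_x = 15  [C = 2·N−B = 2·(19/2, 15)−(4, 13)]
2. C_y = 17  [C = 2·N−B = 2·(19/2, 15)−(4, 13)]
   so C = (15, 17)

C = (15, 17)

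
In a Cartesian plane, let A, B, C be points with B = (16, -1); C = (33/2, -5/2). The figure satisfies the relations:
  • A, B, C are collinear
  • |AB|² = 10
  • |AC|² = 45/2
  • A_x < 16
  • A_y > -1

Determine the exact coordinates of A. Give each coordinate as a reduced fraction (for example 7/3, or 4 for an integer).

A = (15, 2)

1. A_x = 15  [[A, B, C are collinear ⇒ 3/2x+1/2y-47/2=0] ∩ [|A−(16, -1)|²=10]]
2. A_y = 2  [[A, B, C are collinear ⇒ 3/2x+1/2y-47/2=0] ∩ [|A−(16, -1)|²=10]]
   so A = (15, 2)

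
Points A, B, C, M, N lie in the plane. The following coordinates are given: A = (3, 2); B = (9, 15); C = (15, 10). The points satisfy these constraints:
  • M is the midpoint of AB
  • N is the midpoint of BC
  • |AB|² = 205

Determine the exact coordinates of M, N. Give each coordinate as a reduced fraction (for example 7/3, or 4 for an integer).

1. M_x = 6  [2·M = A+B = (3, 2)+(9, 15)]
2. M_y = 17/2  [2·M = A+B = (3, 2)+(9, 15)]
   so M = (6, 17/2)
3. N_x = 12  [2·N = B+C = (9, 15)+(15, 10)]
4. N_y = 25/2  [2·N = B+C = (9, 15)+(15, 10)]
   so N = (12, 25/2)

M = (6, 17/2)
N = (12, 25/2)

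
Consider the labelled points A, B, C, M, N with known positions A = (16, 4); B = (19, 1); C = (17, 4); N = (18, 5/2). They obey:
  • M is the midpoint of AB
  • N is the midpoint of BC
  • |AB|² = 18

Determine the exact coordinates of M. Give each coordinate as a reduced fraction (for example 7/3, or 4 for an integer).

1. M_x = 35/2  [2·M = A+B = (16, 4)+(19, 1)]
2. M_y = 5/2  [2·M = A+B = (16, 4)+(19, 1)]
   so M = (35/2, 5/2)

M = (35/2, 5/2)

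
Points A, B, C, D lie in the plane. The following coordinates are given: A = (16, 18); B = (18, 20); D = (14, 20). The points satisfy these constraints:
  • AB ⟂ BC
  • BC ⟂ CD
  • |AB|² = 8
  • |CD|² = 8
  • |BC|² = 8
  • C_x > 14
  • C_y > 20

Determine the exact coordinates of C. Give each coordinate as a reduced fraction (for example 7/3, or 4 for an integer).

1. C_x = 16  [[AB ⟂ BC ⇒ 2x+2y-76=0] ∩ [|C−(14, 20)|²=8]]
2. C_y = 22  [[AB ⟂ BC ⇒ 2x+2y-76=0] ∩ [|C−(14, 20)|²=8]]
   so C = (16, 22)

C = (16, 22)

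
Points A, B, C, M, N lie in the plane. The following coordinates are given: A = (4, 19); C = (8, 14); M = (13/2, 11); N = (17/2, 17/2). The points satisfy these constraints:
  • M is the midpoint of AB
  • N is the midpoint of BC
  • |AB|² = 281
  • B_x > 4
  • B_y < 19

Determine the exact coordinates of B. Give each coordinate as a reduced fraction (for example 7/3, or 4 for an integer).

B = (9, 3)

1. B_x = 9  [B = 2·M−A = 2·(13/2, 11)−(4, 19)]
2. B_y = 3  [B = 2·M−A = 2·(13/2, 11)−(4, 19)]
   so B = (9, 3)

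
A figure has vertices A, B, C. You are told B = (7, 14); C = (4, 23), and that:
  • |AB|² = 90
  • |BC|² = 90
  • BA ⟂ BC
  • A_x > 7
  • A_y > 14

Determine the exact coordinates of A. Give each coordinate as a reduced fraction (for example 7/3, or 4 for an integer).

1. A_x = 16  [[BA ⟂ BC ⇒ -3x+9y-105=0] ∩ [|A−(7, 14)|²=90]]
2. A_y = 17  [[BA ⟂ BC ⇒ -3x+9y-105=0] ∩ [|A−(7, 14)|²=90]]
   so A = (16, 17)

A = (16, 17)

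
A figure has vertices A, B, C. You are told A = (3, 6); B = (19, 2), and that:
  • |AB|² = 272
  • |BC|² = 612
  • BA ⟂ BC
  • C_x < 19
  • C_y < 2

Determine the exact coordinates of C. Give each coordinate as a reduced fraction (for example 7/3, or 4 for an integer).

C = (13, -22)

1. C_x = 13  [[BA ⟂ BC ⇒ -16x+4y+296=0] ∩ [|C−(19, 2)|²=612]]
2. C_y = -22  [[BA ⟂ BC ⇒ -16x+4y+296=0] ∩ [|C−(19, 2)|²=612]]
   so C = (13, -22)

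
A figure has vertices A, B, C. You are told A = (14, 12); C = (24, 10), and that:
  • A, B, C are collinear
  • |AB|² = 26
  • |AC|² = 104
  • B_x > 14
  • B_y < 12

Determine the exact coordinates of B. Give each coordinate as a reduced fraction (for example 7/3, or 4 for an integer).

1. B_x = 19  [[A, B, C are collinear ⇒ -2x-10y+148=0] ∩ [|B−(14, 12)|²=26]]
2. B_y = 11  [[A, B, C are collinear ⇒ -2x-10y+148=0] ∩ [|B−(14, 12)|²=26]]
   so B = (19, 11)

B = (19, 11)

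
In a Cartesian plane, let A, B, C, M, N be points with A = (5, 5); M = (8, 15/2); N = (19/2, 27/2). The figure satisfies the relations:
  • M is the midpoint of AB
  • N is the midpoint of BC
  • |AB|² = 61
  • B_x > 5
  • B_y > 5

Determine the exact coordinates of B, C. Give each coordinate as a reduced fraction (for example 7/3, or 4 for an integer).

B = (11, 10)
C = (8, 17)

1. B_x = 11  [B = 2·M−A = 2·(8, 15/2)−(5, 5)]
2. B_y = 10  [B = 2·M−A = 2·(8, 15/2)−(5, 5)]
   so B = (11, 10)
3. C_x = 8  [C = 2·N−B = 2·(19/2, 27/2)−(11, 10)]
4. C_y = 17  [C = 2·N−B = 2·(19/2, 27/2)−(11, 10)]
   so C = (8, 17)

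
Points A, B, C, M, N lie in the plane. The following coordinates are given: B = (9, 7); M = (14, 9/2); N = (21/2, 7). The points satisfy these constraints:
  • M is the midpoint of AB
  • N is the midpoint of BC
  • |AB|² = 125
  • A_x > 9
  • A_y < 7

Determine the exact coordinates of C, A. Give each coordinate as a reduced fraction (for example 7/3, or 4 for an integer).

C = (12, 7)
A = (19, 2)

1. A_x = 19  [A = 2·M−B = 2·(14, 9/2)−(9, 7)]
2. A_y = 2  [A = 2·M−B = 2·(14, 9/2)−(9, 7)]
   so A = (19, 2)
3. C_x = 12  [C = 2·N−B = 2·(21/2, 7)−(9, 7)]
4. C_y = 7  [C = 2·N−B = 2·(21/2, 7)−(9, 7)]
   so C = (12, 7)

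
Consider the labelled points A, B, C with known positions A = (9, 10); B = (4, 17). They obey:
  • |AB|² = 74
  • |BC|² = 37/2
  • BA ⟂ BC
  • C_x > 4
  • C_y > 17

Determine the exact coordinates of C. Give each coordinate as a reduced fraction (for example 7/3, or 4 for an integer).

C = (15/2, 39/2)

1. C_x = 15/2  [[BA ⟂ BC ⇒ 5x-7y+99=0] ∩ [|C−(4, 17)|²=37/2]]
2. C_y = 39/2  [[BA ⟂ BC ⇒ 5x-7y+99=0] ∩ [|C−(4, 17)|²=37/2]]
   so C = (15/2, 39/2)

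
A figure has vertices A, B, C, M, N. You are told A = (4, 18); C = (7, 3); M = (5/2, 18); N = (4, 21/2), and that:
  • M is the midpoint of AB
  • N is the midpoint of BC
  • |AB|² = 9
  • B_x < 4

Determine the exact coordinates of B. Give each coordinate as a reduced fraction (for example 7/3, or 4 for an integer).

1. B_x = 1  [B = 2·M−A = 2·(5/2, 18)−(4, 18)]
2. B_y = 18  [B = 2·M−A = 2·(5/2, 18)−(4, 18)]
   so B = (1, 18)

B = (1, 18)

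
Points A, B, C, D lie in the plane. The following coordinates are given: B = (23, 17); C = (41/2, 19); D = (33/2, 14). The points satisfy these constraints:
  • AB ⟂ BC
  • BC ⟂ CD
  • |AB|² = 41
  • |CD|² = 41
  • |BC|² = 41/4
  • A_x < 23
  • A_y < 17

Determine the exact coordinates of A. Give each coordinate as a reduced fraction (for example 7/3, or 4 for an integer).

A = (19, 12)

1. A_x = 19  [[AB ⟂ BC ⇒ 5/2x-2y-47/2=0] ∩ [|A−(23, 17)|²=41]]
2. A_y = 12  [[AB ⟂ BC ⇒ 5/2x-2y-47/2=0] ∩ [|A−(23, 17)|²=41]]
   so A = (19, 12)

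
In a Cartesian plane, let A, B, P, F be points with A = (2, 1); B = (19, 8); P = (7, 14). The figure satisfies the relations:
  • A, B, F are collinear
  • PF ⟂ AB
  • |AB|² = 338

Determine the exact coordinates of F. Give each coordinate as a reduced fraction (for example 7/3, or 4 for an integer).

F = (1834/169, 785/169)

1. F_x = 1834/169  [[A, B, F are collinear ⇒ -7x+17y-3=0] ∩ [PF ⟂ AB ⇒ 17x+7y-217=0]]
2. F_y = 785/169  [[A, B, F are collinear ⇒ -7x+17y-3=0] ∩ [PF ⟂ AB ⇒ 17x+7y-217=0]]
   so F = (1834/169, 785/169)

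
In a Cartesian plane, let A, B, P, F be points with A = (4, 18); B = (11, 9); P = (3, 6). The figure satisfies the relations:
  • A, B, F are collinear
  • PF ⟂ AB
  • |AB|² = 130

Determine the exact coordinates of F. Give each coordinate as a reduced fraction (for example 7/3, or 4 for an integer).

1. F_x = 1227/130  [[A, B, F are collinear ⇒ 9x+7y-162=0] ∩ [PF ⟂ AB ⇒ 7x-9y+33=0]]
2. F_y = 1431/130  [[A, B, F are collinear ⇒ 9x+7y-162=0] ∩ [PF ⟂ AB ⇒ 7x-9y+33=0]]
   so F = (1227/130, 1431/130)

F = (1227/130, 1431/130)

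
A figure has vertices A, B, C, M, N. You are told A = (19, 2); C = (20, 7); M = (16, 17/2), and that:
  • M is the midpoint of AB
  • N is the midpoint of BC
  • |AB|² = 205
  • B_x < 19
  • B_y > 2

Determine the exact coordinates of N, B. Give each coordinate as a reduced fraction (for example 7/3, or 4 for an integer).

N = (33/2, 11)
B = (13, 15)

1. B_x = 13  [B = 2·M−A = 2·(16, 17/2)−(19, 2)]
2. B_y = 15  [B = 2·M−A = 2·(16, 17/2)−(19, 2)]
   so B = (13, 15)
3. N_x = 33/2  [2·N = B+C = (13, 15)+(20, 7)]
4. N_y = 11  [2·N = B+C = (13, 15)+(20, 7)]
   so N = (33/2, 11)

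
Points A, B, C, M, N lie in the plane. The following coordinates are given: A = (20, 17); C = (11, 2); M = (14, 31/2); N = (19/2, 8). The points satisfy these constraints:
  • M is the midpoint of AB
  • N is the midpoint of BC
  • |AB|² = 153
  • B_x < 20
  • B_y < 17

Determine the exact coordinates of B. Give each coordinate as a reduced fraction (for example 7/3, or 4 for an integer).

1. B_x = 8  [B = 2·M−A = 2·(14, 31/2)−(20, 17)]
2. B_y = 14  [B = 2·M−A = 2·(14, 31/2)−(20, 17)]
   so B = (8, 14)

B = (8, 14)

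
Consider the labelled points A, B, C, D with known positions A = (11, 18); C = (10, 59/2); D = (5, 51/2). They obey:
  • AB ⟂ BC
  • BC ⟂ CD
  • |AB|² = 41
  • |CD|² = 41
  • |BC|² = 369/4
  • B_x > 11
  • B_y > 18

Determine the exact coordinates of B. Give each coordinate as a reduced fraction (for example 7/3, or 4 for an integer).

B = (16, 22)

1. B_x = 16  [[BC ⟂ CD ⇒ 5x+4y-168=0] ∩ [|B−(11, 18)|²=41]]
2. B_y = 22  [[BC ⟂ CD ⇒ 5x+4y-168=0] ∩ [|B−(11, 18)|²=41]]
   so B = (16, 22)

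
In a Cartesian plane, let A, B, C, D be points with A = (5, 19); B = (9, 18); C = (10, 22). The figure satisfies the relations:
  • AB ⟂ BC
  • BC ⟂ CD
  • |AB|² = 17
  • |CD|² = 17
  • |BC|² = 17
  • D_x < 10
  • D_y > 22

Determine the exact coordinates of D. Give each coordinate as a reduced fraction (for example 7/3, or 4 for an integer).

D = (6, 23)

1. D_x = 6  [[BC ⟂ CD ⇒ 1x+4y-98=0] ∩ [|D−(10, 22)|²=17]]
2. D_y = 23  [[BC ⟂ CD ⇒ 1x+4y-98=0] ∩ [|D−(10, 22)|²=17]]
   so D = (6, 23)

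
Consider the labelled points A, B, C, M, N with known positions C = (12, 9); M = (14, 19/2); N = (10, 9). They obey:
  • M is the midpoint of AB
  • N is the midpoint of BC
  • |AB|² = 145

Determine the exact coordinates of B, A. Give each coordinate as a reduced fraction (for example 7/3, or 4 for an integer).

1. B_x = 8  [B = 2·N−C = 2·(10, 9)−(12, 9)]
2. B_y = 9  [B = 2·N−C = 2·(10, 9)−(12, 9)]
   so B = (8, 9)
3. A_x = 20  [A = 2·M−B = 2·(14, 19/2)−(8, 9)]
4. A_y = 10  [A = 2·M−B = 2·(14, 19/2)−(8, 9)]
   so A = (20, 10)

B = (8, 9)
A = (20, 10)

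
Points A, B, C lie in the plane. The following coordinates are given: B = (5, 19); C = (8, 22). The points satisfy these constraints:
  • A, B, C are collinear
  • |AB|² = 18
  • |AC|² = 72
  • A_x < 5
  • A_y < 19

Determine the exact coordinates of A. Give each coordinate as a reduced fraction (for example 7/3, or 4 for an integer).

A = (2, 16)

1. A_x = 2  [[A, B, C are collinear ⇒ -3x+3y-42=0] ∩ [|A−(5, 19)|²=18]]
2. A_y = 16  [[A, B, C are collinear ⇒ -3x+3y-42=0] ∩ [|A−(5, 19)|²=18]]
   so A = (2, 16)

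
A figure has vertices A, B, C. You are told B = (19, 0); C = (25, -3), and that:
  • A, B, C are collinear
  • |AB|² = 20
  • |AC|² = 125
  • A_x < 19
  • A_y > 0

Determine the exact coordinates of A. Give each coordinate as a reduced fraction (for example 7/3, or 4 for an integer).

1. A_x = 15  [[A, B, C are collinear ⇒ 3x+6y-57=0] ∩ [|A−(19, 0)|²=20]]
2. A_y = 2  [[A, B, C are collinear ⇒ 3x+6y-57=0] ∩ [|A−(19, 0)|²=20]]
   so A = (15, 2)

A = (15, 2)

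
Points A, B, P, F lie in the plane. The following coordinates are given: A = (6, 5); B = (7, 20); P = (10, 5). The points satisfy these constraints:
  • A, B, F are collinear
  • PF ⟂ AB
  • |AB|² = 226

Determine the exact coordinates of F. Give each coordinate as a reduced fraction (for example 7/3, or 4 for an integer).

F = (680/113, 595/113)

1. F_x = 680/113  [[A, B, F are collinear ⇒ -15x+1y+85=0] ∩ [PF ⟂ AB ⇒ 1x+15y-85=0]]
2. F_y = 595/113  [[A, B, F are collinear ⇒ -15x+1y+85=0] ∩ [PF ⟂ AB ⇒ 1x+15y-85=0]]
   so F = (680/113, 595/113)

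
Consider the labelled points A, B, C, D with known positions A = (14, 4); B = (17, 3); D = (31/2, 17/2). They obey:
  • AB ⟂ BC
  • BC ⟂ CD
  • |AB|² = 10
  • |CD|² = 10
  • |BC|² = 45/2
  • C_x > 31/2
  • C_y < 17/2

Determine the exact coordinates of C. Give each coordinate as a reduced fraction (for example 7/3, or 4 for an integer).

1. C_x = 37/2  [[AB ⟂ BC ⇒ 3x-1y-48=0] ∩ [|C−(31/2, 17/2)|²=10]]
2. C_y = 15/2  [[AB ⟂ BC ⇒ 3x-1y-48=0] ∩ [|C−(31/2, 17/2)|²=10]]
   so C = (37/2, 15/2)

C = (37/2, 15/2)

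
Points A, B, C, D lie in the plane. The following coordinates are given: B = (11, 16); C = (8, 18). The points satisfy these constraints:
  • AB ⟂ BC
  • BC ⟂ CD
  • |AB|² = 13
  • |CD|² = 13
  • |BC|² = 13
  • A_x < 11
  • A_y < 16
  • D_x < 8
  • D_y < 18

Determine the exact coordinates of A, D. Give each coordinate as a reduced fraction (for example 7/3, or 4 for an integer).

A = (9, 13)
D = (6, 15)

1. A_x = 9  [[AB ⟂ BC ⇒ 3x-2y-1=0] ∩ [|A−(11, 16)|²=13]]
2. A_y = 13  [[AB ⟂ BC ⇒ 3x-2y-1=0] ∩ [|A−(11, 16)|²=13]]
   so A = (9, 13)
3. D_x = 6  [[BC ⟂ CD ⇒ -3x+2y-12=0] ∩ [|D−(8, 18)|²=13]]
4. D_y = 15  [[BC ⟂ CD ⇒ -3x+2y-12=0] ∩ [|D−(8, 18)|²=13]]
   so D = (6, 15)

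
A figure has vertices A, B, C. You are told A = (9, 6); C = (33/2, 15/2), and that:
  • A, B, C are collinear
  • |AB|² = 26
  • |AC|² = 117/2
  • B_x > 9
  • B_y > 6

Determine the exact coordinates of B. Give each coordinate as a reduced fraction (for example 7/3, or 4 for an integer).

1. B_x = 14  [[A, B, C are collinear ⇒ 3/2x-15/2y+63/2=0] ∩ [|B−(9, 6)|²=26]]
2. B_y = 7  [[A, B, C are collinear ⇒ 3/2x-15/2y+63/2=0] ∩ [|B−(9, 6)|²=26]]
   so B = (14, 7)

B = (14, 7)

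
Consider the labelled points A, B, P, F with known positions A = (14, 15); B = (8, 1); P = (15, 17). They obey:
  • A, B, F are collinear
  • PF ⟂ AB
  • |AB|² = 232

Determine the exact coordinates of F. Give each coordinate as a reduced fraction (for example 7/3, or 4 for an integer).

1. F_x = 863/58  [[A, B, F are collinear ⇒ 14x-6y-106=0] ∩ [PF ⟂ AB ⇒ -6x-14y+328=0]]
2. F_y = 989/58  [[A, B, F are collinear ⇒ 14x-6y-106=0] ∩ [PF ⟂ AB ⇒ -6x-14y+328=0]]
   so F = (863/58, 989/58)

F = (863/58, 989/58)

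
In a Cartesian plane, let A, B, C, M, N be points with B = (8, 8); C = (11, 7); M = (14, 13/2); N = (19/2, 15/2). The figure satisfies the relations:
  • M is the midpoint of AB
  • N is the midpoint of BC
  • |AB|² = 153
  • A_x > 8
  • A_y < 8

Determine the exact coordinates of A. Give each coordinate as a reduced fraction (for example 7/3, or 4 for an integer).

A = (20, 5)

1. A_x = 20  [A = 2·M−B = 2·(14, 13/2)−(8, 8)]
2. A_y = 5  [A = 2·M−B = 2·(14, 13/2)−(8, 8)]
   so A = (20, 5)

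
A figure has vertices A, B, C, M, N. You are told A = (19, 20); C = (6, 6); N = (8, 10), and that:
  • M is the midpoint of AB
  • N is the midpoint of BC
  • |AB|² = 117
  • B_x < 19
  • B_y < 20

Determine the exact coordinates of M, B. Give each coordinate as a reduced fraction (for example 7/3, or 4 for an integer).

1. B_x = 10  [B = 2·N−C = 2·(8, 10)−(6, 6)]
2. B_y = 14  [B = 2·N−C = 2·(8, 10)−(6, 6)]
   so B = (10, 14)
3. M_x = 29/2  [2·M = A+B = (19, 20)+(10, 14)]
4. M_y = 17  [2·M = A+B = (19, 20)+(10, 14)]
   so M = (29/2, 17)

M = (29/2, 17)
B = (10, 14)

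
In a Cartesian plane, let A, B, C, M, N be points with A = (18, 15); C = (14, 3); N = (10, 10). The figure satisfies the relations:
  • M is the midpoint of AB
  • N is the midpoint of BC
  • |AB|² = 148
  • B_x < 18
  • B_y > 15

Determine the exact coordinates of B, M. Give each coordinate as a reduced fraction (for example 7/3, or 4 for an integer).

B = (6, 17)
M = (12, 16)

1. B_x = 6  [B = 2·N−C = 2·(10, 10)−(14, 3)]
2. B_y = 17  [B = 2·N−C = 2·(10, 10)−(14, 3)]
   so B = (6, 17)
3. M_x = 12  [2·M = A+B = (18, 15)+(6, 17)]
4. M_y = 16  [2·M = A+B = (18, 15)+(6, 17)]
   so M = (12, 16)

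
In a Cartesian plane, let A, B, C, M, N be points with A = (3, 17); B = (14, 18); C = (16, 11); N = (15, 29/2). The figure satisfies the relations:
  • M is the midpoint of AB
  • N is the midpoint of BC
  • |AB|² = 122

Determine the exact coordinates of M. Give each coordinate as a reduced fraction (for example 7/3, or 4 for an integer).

M = (17/2, 35/2)

1. M_x = 17/2  [2·M = A+B = (3, 17)+(14, 18)]
2. M_y = 35/2  [2·M = A+B = (3, 17)+(14, 18)]
   so M = (17/2, 35/2)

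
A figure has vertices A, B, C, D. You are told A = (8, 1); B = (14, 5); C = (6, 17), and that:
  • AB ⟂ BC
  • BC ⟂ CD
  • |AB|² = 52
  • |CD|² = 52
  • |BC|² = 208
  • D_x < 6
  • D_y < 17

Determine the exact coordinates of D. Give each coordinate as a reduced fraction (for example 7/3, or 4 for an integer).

D = (0, 13)

1. D_x = 0  [[BC ⟂ CD ⇒ -8x+12y-156=0] ∩ [|D−(6, 17)|²=52]]
2. D_y = 13  [[BC ⟂ CD ⇒ -8x+12y-156=0] ∩ [|D−(6, 17)|²=52]]
   so D = (0, 13)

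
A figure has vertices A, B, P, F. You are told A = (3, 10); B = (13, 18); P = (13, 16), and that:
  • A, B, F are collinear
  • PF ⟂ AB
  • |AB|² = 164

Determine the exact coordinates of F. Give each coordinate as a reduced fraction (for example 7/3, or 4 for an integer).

F = (493/41, 706/41)

1. F_x = 493/41  [[A, B, F are collinear ⇒ -8x+10y-76=0] ∩ [PF ⟂ AB ⇒ 10x+8y-258=0]]
2. F_y = 706/41  [[A, B, F are collinear ⇒ -8x+10y-76=0] ∩ [PF ⟂ AB ⇒ 10x+8y-258=0]]
   so F = (493/41, 706/41)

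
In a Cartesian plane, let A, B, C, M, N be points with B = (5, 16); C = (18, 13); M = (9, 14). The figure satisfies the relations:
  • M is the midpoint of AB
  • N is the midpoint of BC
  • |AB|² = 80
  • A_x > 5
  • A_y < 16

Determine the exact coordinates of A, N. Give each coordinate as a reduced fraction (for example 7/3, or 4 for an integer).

1. A_x = 13  [A = 2·M−B = 2·(9, 14)−(5, 16)]
2. A_y = 12  [A = 2·M−B = 2·(9, 14)−(5, 16)]
   so A = (13, 12)
3. N_x = 23/2  [2·N = B+C = (5, 16)+(18, 13)]
4. N_y = 29/2  [2·N = B+C = (5, 16)+(18, 13)]
   so N = (23/2, 29/2)

A = (13, 12)
N = (23/2, 29/2)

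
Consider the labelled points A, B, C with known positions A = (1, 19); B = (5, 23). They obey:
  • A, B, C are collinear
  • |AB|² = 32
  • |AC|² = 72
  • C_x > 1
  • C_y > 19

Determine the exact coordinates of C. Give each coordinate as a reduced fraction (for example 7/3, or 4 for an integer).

1. C_x = 7  [[A, B, C are collinear ⇒ -4x+4y-72=0] ∩ [|C−(1, 19)|²=72]]
2. C_y = 25  [[A, B, C are collinear ⇒ -4x+4y-72=0] ∩ [|C−(1, 19)|²=72]]
   so C = (7, 25)

C = (7, 25)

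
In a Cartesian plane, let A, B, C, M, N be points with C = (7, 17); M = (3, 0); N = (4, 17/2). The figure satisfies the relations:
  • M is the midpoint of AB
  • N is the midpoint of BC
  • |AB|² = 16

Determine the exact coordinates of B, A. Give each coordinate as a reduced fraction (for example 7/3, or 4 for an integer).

B = (1, 0)
A = (5, 0)

1. B_x = 1  [B = 2·N−C = 2·(4, 17/2)−(7, 17)]
2. B_y = 0  [B = 2·N−C = 2·(4, 17/2)−(7, 17)]
   so B = (1, 0)
3. A_x = 5  [A = 2·M−B = 2·(3, 0)−(1, 0)]
4. A_y = 0  [A = 2·M−B = 2·(3, 0)−(1, 0)]
   so A = (5, 0)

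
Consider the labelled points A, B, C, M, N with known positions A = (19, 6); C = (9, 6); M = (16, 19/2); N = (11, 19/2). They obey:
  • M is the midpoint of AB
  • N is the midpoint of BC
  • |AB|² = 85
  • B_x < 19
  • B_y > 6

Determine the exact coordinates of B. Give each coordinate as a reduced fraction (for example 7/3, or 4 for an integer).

1. B_x = 13  [B = 2·M−A = 2·(16, 19/2)−(19, 6)]
2. B_y = 13  [B = 2·M−A = 2·(16, 19/2)−(19, 6)]
   so B = (13, 13)

B = (13, 13)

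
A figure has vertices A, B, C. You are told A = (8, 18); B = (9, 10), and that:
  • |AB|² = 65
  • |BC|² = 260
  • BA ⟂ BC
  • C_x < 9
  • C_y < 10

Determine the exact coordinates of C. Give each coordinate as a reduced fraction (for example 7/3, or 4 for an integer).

1. C_x = -7  [[BA ⟂ BC ⇒ -1x+8y-71=0] ∩ [|C−(9, 10)|²=260]]
2. C_y = 8  [[BA ⟂ BC ⇒ -1x+8y-71=0] ∩ [|C−(9, 10)|²=260]]
   so C = (-7, 8)

C = (-7, 8)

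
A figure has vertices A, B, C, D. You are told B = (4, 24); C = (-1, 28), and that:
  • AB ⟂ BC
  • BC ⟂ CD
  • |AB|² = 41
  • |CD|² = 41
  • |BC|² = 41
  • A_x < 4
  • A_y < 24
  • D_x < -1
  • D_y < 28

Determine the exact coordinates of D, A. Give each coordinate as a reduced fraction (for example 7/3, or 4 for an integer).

D = (-5, 23)
A = (0, 19)

1. D_x = -5  [[BC ⟂ CD ⇒ -5x+4y-117=0] ∩ [|D−(-1, 28)|²=41]]
2. D_y = 23  [[BC ⟂ CD ⇒ -5x+4y-117=0] ∩ [|D−(-1, 28)|²=41]]
   so D = (-5, 23)
3. A_x = 0  [[AB ⟂ BC ⇒ 5x-4y+76=0] ∩ [|A−(4, 24)|²=41]]
4. A_y = 19  [[AB ⟂ BC ⇒ 5x-4y+76=0] ∩ [|A−(4, 24)|²=41]]
   so A = (0, 19)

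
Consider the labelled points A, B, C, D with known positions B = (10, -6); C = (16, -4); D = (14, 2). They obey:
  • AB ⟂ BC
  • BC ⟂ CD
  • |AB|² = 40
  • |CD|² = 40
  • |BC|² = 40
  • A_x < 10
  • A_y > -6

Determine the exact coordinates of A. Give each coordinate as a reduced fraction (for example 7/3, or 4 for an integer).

A = (8, 0)

1. A_x = 8  [[AB ⟂ BC ⇒ -6x-2y+48=0] ∩ [|A−(10, -6)|²=40]]
2. A_y = 0  [[AB ⟂ BC ⇒ -6x-2y+48=0] ∩ [|A−(10, -6)|²=40]]
   so A = (8, 0)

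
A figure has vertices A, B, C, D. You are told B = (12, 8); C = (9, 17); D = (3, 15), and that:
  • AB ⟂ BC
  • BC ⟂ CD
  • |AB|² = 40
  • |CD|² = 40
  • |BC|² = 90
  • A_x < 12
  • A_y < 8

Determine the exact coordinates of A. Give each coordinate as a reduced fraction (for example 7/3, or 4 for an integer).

1. A_x = 6  [[AB ⟂ BC ⇒ 3x-9y+36=0] ∩ [|A−(12, 8)|²=40]]
2. A_y = 6  [[AB ⟂ BC ⇒ 3x-9y+36=0] ∩ [|A−(12, 8)|²=40]]
   so A = (6, 6)

A = (6, 6)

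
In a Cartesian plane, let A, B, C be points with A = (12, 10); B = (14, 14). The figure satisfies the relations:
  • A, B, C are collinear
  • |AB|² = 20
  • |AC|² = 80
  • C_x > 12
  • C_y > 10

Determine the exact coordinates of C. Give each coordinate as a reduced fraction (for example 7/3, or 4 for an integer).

1. C_x = 16  [[A, B, C are collinear ⇒ -4x+2y+28=0] ∩ [|C−(12, 10)|²=80]]
2. C_y = 18  [[A, B, C are collinear ⇒ -4x+2y+28=0] ∩ [|C−(12, 10)|²=80]]
   so C = (16, 18)

C = (16, 18)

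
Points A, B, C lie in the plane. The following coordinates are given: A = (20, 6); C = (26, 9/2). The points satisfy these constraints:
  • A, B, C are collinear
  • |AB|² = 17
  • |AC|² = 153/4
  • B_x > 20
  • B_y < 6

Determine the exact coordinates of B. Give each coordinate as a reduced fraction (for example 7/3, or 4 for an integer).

B = (24, 5)

1. B_x = 24  [[A, B, C are collinear ⇒ -3/2x-6y+66=0] ∩ [|B−(20, 6)|²=17]]
2. B_y = 5  [[A, B, C are collinear ⇒ -3/2x-6y+66=0] ∩ [|B−(20, 6)|²=17]]
   so B = (24, 5)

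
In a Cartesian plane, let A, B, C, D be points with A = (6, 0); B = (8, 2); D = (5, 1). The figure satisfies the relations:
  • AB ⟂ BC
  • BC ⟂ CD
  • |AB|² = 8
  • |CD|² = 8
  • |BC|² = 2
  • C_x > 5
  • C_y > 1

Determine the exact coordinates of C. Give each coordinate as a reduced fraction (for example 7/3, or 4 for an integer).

C = (7, 3)

1. C_x = 7  [[AB ⟂ BC ⇒ 2x+2y-20=0] ∩ [|C−(5, 1)|²=8]]
2. C_y = 3  [[AB ⟂ BC ⇒ 2x+2y-20=0] ∩ [|C−(5, 1)|²=8]]
   so C = (7, 3)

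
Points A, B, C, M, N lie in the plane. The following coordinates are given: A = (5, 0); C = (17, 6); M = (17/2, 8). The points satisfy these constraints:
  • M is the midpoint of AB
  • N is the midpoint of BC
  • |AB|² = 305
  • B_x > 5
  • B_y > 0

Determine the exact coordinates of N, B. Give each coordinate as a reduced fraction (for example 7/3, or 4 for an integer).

N = (29/2, 11)
B = (12, 16)

1. B_x = 12  [B = 2·M−A = 2·(17/2, 8)−(5, 0)]
2. B_y = 16  [B = 2·M−A = 2·(17/2, 8)−(5, 0)]
   so B = (12, 16)
3. N_x = 29/2  [2·N = B+C = (12, 16)+(17, 6)]
4. N_y = 11  [2·N = B+C = (12, 16)+(17, 6)]
   so N = (29/2, 11)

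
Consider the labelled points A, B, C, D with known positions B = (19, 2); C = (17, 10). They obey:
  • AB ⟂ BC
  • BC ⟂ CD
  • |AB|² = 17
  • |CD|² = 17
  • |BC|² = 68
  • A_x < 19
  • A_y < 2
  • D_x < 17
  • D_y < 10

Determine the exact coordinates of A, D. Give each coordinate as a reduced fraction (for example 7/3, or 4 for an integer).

A = (15, 1)
D = (13, 9)

1. A_x = 15  [[AB ⟂ BC ⇒ 2x-8y-22=0] ∩ [|A−(19, 2)|²=17]]
2. A_y = 1  [[AB ⟂ BC ⇒ 2x-8y-22=0] ∩ [|A−(19, 2)|²=17]]
   so A = (15, 1)
3. D_x = 13  [[BC ⟂ CD ⇒ -2x+8y-46=0] ∩ [|D−(17, 10)|²=17]]
4. D_y = 9  [[BC ⟂ CD ⇒ -2x+8y-46=0] ∩ [|D−(17, 10)|²=17]]
   so D = (13, 9)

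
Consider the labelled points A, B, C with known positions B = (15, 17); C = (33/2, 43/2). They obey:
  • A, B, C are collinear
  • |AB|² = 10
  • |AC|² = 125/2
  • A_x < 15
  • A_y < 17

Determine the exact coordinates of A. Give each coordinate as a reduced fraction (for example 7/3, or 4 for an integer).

A = (14, 14)

1. A_x = 14  [[A, B, C are collinear ⇒ -9/2x+3/2y+42=0] ∩ [|A−(15, 17)|²=10]]
2. A_y = 14  [[A, B, C are collinear ⇒ -9/2x+3/2y+42=0] ∩ [|A−(15, 17)|²=10]]
   so A = (14, 14)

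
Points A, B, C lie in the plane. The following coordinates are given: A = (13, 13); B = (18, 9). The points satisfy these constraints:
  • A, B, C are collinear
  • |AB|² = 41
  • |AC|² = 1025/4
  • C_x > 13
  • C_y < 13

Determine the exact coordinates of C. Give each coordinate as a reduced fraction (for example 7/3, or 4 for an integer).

C = (51/2, 3)

1. C_x = 51/2  [[A, B, C are collinear ⇒ 4x+5y-117=0] ∩ [|C−(13, 13)|²=1025/4]]
2. C_y = 3  [[A, B, C are collinear ⇒ 4x+5y-117=0] ∩ [|C−(13, 13)|²=1025/4]]
   so C = (51/2, 3)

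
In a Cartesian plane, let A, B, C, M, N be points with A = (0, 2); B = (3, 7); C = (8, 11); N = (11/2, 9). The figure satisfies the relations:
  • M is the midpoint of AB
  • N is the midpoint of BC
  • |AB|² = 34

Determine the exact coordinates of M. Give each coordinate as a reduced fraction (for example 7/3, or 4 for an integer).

M = (3/2, 9/2)

1. M_x = 3/2  [2·M = A+B = (0, 2)+(3, 7)]
2. M_y = 9/2  [2·M = A+B = (0, 2)+(3, 7)]
   so M = (3/2, 9/2)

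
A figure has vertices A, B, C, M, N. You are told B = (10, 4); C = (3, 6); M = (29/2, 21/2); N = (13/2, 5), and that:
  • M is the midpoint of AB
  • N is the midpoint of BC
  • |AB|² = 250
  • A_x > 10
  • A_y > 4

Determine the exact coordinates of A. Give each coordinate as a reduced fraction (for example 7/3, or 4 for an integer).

A = (19, 17)

1. A_x = 19  [A = 2·M−B = 2·(29/2, 21/2)−(10, 4)]
2. A_y = 17  [A = 2·M−B = 2·(29/2, 21/2)−(10, 4)]
   so A = (19, 17)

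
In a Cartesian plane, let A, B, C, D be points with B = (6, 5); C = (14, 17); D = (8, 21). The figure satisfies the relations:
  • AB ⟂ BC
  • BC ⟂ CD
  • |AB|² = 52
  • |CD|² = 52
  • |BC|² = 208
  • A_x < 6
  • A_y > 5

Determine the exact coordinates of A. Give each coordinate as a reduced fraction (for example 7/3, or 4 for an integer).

1. A_x = 0  [[AB ⟂ BC ⇒ -8x-12y+108=0] ∩ [|A−(6, 5)|²=52]]
2. A_y = 9  [[AB ⟂ BC ⇒ -8x-12y+108=0] ∩ [|A−(6, 5)|²=52]]
   so A = (0, 9)

A = (0, 9)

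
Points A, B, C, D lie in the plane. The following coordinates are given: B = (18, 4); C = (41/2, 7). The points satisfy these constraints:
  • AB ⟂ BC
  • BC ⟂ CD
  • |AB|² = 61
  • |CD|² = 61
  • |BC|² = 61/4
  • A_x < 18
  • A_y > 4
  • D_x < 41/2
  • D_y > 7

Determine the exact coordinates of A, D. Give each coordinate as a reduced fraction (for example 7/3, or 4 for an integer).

A = (12, 9)
D = (29/2, 12)

1. A_x = 12  [[AB ⟂ BC ⇒ -5/2x-3y+57=0] ∩ [|A−(18, 4)|²=61]]
2. A_y = 9  [[AB ⟂ BC ⇒ -5/2x-3y+57=0] ∩ [|A−(18, 4)|²=61]]
   so A = (12, 9)
3. D_x = 29/2  [[BC ⟂ CD ⇒ 5/2x+3y-289/4=0] ∩ [|D−(41/2, 7)|²=61]]
4. D_y = 12  [[BC ⟂ CD ⇒ 5/2x+3y-289/4=0] ∩ [|D−(41/2, 7)|²=61]]
   so D = (29/2, 12)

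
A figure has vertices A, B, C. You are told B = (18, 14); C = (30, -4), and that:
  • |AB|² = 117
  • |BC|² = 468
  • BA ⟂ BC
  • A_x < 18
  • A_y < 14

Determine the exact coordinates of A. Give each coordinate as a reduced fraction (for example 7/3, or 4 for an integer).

1. A_x = 9  [[BA ⟂ BC ⇒ 12x-18y+36=0] ∩ [|A−(18, 14)|²=117]]
2. A_y = 8  [[BA ⟂ BC ⇒ 12x-18y+36=0] ∩ [|A−(18, 14)|²=117]]
   so A = (9, 8)

A = (9, 8)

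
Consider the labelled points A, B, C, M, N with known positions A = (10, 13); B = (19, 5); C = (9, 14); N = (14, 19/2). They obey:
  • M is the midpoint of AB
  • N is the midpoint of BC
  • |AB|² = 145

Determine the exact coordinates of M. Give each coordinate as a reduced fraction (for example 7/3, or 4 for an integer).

1. M_x = 29/2  [2·M = A+B = (10, 13)+(19, 5)]
2. M_y = 9  [2·M = A+B = (10, 13)+(19, 5)]
   so M = (29/2, 9)

M = (29/2, 9)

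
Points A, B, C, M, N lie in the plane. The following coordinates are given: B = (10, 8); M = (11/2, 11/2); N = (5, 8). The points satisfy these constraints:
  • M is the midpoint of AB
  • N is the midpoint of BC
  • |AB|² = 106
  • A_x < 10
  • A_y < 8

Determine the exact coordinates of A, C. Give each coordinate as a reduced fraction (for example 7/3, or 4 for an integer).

1. A_x = 1  [A = 2·M−B = 2·(11/2, 11/2)−(10, 8)]
2. A_y = 3  [A = 2·M−B = 2·(11/2, 11/2)−(10, 8)]
   so A = (1, 3)
3. C_x = 0  [C = 2·N−B = 2·(5, 8)−(10, 8)]
4. C_y = 8  [C = 2·N−B = 2·(5, 8)−(10, 8)]
   so C = (0, 8)

A = (1, 3)
C = (0, 8)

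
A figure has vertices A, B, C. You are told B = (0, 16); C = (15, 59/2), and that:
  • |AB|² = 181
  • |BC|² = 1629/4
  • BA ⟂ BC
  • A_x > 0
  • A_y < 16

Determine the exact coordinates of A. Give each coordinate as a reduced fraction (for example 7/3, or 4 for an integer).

1. A_x = 9  [[BA ⟂ BC ⇒ 15x+27/2y-216=0] ∩ [|A−(0, 16)|²=181]]
2. A_y = 6  [[BA ⟂ BC ⇒ 15x+27/2y-216=0] ∩ [|A−(0, 16)|²=181]]
   so A = (9, 6)

A = (9, 6)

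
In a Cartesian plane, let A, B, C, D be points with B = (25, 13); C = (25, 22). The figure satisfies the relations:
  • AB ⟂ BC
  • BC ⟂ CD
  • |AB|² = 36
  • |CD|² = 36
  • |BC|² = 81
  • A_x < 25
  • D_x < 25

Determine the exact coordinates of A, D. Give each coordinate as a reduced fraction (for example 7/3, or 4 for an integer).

A = (19, 13)
D = (19, 22)

1. A_x = 19  [[AB ⟂ BC ⇒ -9y+117=0] ∩ [|A−(25, 13)|²=36]]
2. A_y = 13  [[AB ⟂ BC ⇒ -9y+117=0] ∩ [|A−(25, 13)|²=36]]
   so A = (19, 13)
3. D_x = 19  [[BC ⟂ CD ⇒ 9y-198=0] ∩ [|D−(25, 22)|²=36]]
4. D_y = 22  [[BC ⟂ CD ⇒ 9y-198=0] ∩ [|D−(25, 22)|²=36]]
   so D = (19, 22)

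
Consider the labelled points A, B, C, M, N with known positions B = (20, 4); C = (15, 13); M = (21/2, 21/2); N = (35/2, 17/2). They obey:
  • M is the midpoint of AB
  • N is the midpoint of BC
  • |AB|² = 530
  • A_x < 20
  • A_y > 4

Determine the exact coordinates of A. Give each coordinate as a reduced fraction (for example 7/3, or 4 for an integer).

A = (1, 17)

1. A_x = 1  [A = 2·M−B = 2·(21/2, 21/2)−(20, 4)]
2. A_y = 17  [A = 2·M−B = 2·(21/2, 21/2)−(20, 4)]
   so A = (1, 17)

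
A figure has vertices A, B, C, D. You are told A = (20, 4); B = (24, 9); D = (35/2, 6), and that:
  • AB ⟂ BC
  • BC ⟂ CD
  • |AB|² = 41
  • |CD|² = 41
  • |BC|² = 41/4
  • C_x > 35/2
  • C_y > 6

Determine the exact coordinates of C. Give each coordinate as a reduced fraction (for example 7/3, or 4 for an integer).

1. C_x = 43/2  [[AB ⟂ BC ⇒ 4x+5y-141=0] ∩ [|C−(35/2, 6)|²=41]]
2. C_y = 11  [[AB ⟂ BC ⇒ 4x+5y-141=0] ∩ [|C−(35/2, 6)|²=41]]
   so C = (43/2, 11)

C = (43/2, 11)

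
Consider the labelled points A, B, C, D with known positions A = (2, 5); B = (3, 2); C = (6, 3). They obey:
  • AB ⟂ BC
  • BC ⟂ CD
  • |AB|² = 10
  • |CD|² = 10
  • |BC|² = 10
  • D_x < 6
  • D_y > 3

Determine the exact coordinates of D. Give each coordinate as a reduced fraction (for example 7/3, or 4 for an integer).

1. D_x = 5  [[BC ⟂ CD ⇒ 3x+1y-21=0] ∩ [|D−(6, 3)|²=10]]
2. D_y = 6  [[BC ⟂ CD ⇒ 3x+1y-21=0] ∩ [|D−(6, 3)|²=10]]
   so D = (5, 6)

D = (5, 6)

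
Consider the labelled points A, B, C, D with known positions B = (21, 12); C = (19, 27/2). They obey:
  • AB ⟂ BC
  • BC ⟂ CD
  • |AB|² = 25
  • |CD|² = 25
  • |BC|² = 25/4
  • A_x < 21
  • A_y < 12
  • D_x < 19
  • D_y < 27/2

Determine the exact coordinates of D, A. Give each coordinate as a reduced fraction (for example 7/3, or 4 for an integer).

D = (16, 19/2)
A = (18, 8)

1. D_x = 16  [[BC ⟂ CD ⇒ -2x+3/2y+71/4=0] ∩ [|D−(19, 27/2)|²=25]]
2. D_y = 19/2  [[BC ⟂ CD ⇒ -2x+3/2y+71/4=0] ∩ [|D−(19, 27/2)|²=25]]
   so D = (16, 19/2)
3. A_x = 18  [[AB ⟂ BC ⇒ 2x-3/2y-24=0] ∩ [|A−(21, 12)|²=25]]
4. A_y = 8  [[AB ⟂ BC ⇒ 2x-3/2y-24=0] ∩ [|A−(21, 12)|²=25]]
   so A = (18, 8)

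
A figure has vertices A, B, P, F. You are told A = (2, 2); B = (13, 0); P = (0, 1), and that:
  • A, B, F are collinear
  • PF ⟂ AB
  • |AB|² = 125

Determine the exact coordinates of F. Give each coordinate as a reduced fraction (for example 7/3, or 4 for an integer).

1. F_x = 6/25  [[A, B, F are collinear ⇒ 2x+11y-26=0] ∩ [PF ⟂ AB ⇒ 11x-2y+2=0]]
2. F_y = 58/25  [[A, B, F are collinear ⇒ 2x+11y-26=0] ∩ [PF ⟂ AB ⇒ 11x-2y+2=0]]
   so F = (6/25, 58/25)

F = (6/25, 58/25)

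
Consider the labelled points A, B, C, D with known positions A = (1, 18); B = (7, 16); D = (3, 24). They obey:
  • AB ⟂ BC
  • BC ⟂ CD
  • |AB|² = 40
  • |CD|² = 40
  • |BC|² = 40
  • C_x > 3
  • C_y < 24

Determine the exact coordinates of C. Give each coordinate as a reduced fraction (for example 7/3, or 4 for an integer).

C = (9, 22)

1. C_x = 9  [[AB ⟂ BC ⇒ 6x-2y-10=0] ∩ [|C−(3, 24)|²=40]]
2. C_y = 22  [[AB ⟂ BC ⇒ 6x-2y-10=0] ∩ [|C−(3, 24)|²=40]]
   so C = (9, 22)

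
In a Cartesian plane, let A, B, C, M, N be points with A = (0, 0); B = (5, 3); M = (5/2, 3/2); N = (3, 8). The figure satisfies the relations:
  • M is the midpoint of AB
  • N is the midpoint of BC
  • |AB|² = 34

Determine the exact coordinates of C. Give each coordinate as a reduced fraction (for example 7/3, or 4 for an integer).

1. C_x = 1  [C = 2·N−B = 2·(3, 8)−(5, 3)]
2. C_y = 13  [C = 2·N−B = 2·(3, 8)−(5, 3)]
   so C = (1, 13)

C = (1, 13)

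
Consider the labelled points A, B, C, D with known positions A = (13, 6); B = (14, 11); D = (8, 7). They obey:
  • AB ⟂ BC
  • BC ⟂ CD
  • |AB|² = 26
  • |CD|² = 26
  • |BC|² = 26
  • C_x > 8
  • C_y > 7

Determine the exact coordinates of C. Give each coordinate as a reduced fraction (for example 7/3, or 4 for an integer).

C = (9, 12)

1. C_x = 9  [[AB ⟂ BC ⇒ 1x+5y-69=0] ∩ [|C−(8, 7)|²=26]]
2. C_y = 12  [[AB ⟂ BC ⇒ 1x+5y-69=0] ∩ [|C−(8, 7)|²=26]]
   so C = (9, 12)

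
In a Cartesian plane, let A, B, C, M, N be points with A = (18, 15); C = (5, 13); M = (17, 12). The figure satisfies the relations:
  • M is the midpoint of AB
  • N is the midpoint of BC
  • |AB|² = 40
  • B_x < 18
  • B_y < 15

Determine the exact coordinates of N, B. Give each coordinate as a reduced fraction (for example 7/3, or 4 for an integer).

1. B_x = 16  [B = 2·M−A = 2·(17, 12)−(18, 15)]
2. B_y = 9  [B = 2·M−A = 2·(17, 12)−(18, 15)]
   so B = (16, 9)
3. N_x = 21/2  [2·N = B+C = (16, 9)+(5, 13)]
4. N_y = 11  [2·N = B+C = (16, 9)+(5, 13)]
   so N = (21/2, 11)

N = (21/2, 11)
B = (16, 9)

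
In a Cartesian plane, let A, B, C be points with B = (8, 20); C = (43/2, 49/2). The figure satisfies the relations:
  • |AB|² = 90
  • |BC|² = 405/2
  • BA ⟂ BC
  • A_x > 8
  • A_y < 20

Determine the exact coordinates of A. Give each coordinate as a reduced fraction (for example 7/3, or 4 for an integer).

1. A_x = 11  [[BA ⟂ BC ⇒ 27/2x+9/2y-198=0] ∩ [|A−(8, 20)|²=90]]
2. A_y = 11  [[BA ⟂ BC ⇒ 27/2x+9/2y-198=0] ∩ [|A−(8, 20)|²=90]]
   so A = (11, 11)

A = (11, 11)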